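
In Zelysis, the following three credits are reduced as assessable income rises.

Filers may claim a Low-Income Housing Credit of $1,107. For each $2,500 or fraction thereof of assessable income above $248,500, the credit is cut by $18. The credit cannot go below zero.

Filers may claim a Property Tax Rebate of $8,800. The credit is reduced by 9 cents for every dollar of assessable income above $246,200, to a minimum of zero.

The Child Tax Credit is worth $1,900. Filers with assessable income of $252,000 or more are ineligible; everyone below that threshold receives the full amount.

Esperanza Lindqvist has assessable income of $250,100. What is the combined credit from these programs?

$11,438

Low-Income Housing Credit: income exceeds $248,500 by $1,600, which is 1 full-or-partial $2,500 increment; reduction = 1 × $18 = $18, leaving $1,089.
Property Tax Rebate: 9% of the $3,900 excess over $246,200 is $351; credit = $8,800 − $351 = $8,449.
Child Tax Credit: $250,100 is below the $252,000 cutoff, so the full $1,900 applies.
Total: $1,089 + $8,449 + $1,900 = $11,438.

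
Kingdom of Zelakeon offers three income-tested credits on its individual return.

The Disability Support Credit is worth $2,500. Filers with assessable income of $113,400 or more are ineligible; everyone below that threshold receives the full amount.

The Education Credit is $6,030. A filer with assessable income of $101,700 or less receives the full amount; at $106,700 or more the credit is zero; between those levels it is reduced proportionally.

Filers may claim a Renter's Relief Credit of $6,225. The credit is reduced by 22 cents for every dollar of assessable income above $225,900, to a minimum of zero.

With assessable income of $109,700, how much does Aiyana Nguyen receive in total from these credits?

$8,725

Disability Support Credit: $109,700 is below the $113,400 cutoff, so the full $2,500 applies.
Education Credit: $109,700 is at or above $106,700, so the credit is $0.
Renter's Relief Credit: $109,700 is at or below the $225,900 threshold, so the full $6,225 applies.
Total: $2,500 + $0 + $6,225 = $8,725.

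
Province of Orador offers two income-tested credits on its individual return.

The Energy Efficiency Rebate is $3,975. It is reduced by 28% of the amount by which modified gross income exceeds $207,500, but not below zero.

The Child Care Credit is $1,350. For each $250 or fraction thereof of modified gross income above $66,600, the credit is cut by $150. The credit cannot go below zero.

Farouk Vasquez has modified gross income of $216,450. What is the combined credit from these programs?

Energy Efficiency Rebate: 28% of the $8,950 excess over $207,500 is $2,506; credit = $3,975 − $2,506 = $1,469.
Child Care Credit: income exceeds $66,600 by $149,850 → 600 increments × $150 = $90,000 ≥ base, so the credit is $0.
Total: $1,469 + $0 = $1,469.

$1,469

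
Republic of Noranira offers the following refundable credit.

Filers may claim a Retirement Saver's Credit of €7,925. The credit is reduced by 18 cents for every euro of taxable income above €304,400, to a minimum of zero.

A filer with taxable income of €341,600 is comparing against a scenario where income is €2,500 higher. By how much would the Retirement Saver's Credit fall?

At €341,600 — 18% of the €37,200 excess over €304,400 is €6,696; credit = €7,925 − €6,696 = €1,229.
At €344,100 — 18% of the €39,700 excess over €304,400 is €7,146; credit = €7,925 − €7,146 = €779.
Lost: €1,229 − €779 = €450.

€450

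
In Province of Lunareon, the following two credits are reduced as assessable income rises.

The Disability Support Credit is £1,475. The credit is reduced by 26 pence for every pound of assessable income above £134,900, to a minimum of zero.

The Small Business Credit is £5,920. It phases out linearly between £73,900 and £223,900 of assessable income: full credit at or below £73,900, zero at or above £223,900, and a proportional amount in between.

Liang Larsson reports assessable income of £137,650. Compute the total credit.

Disability Support Credit: 26% of the £2,750 excess over £134,900 is £715; credit = £1,475 − £715 = £760.
Small Business Credit: £137,650 is £63,750 into a £150,000 phase-out range, leaving 86,250/150,000 of the credit: £5,920 × 86,250/150,000 = £3,404.
Total: £760 + £3,404 = £4,164.

£4,164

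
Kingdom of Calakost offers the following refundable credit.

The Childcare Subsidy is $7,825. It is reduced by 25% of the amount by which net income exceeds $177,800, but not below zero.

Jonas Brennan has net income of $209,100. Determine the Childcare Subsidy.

$0

Childcare Subsidy: 25% of the $31,300 excess over $177,800 is $7,825 ≥ base, so the credit is $0.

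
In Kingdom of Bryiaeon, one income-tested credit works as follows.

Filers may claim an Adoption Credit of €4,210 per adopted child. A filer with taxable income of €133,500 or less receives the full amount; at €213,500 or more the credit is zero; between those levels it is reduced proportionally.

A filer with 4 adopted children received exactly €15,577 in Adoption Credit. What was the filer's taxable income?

€139,500

Full credit = 4 × €4,210 = €16,840.
€15,577 is 15,577/16,840 of the full €16,840, so 1,263/16,840 of the €80,000 range has been used: income = €133,500 + €80,000 × 1,263/16,840 = €139,500.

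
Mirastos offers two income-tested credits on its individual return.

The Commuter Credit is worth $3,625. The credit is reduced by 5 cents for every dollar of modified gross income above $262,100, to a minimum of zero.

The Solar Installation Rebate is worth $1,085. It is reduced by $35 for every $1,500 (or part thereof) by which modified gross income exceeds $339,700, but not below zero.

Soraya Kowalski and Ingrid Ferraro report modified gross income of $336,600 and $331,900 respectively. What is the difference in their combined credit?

Soraya ($336,600): Commuter Credit: 5% of the $74,500 excess over $262,100 is $3,725 ≥ base, so the credit is $0. Solar Installation Rebate: $336,600 is at or below the $339,700 threshold, so the full $1,085 applies. total $0 + $1,085 = $1,085
Ingrid ($331,900): Commuter Credit: 5% of the $69,800 excess over $262,100 is $3,490; credit = $3,625 − $3,490 = $135. Solar Installation Rebate: $331,900 is at or below the $339,700 threshold, so the full $1,085 applies. total $135 + $1,085 = $1,220
Difference: |$1,085 − $1,220| = $135.

$135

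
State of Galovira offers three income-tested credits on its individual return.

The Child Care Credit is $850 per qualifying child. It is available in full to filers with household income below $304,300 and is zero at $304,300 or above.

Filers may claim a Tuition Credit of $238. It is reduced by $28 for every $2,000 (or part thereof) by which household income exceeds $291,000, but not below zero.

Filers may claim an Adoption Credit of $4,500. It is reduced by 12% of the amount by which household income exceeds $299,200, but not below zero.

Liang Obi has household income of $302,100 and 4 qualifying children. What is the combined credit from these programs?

Child Care Credit: base = 4 × $850 = $3,400. $302,100 is below the $304,300 cutoff, so the full $3,400 applies.
Tuition Credit: income exceeds $291,000 by $11,100, which is 6 full-or-partial $2,000 increments; reduction = 6 × $28 = $168, leaving $70.
Adoption Credit: 12% of the $2,900 excess over $299,200 is $348; credit = $4,500 − $348 = $4,152.
Total: $3,400 + $70 + $4,152 = $7,622.

$7,622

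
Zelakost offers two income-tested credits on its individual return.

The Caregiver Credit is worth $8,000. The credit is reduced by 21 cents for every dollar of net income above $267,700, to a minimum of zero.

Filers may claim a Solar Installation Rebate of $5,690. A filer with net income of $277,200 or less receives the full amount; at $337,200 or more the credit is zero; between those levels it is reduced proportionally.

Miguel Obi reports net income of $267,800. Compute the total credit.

Caregiver Credit: 21% of the $100 excess over $267,700 is $21; credit = $8,000 − $21 = $7,979.
Solar Installation Rebate: $267,800 is at or below the $277,200 threshold, so the full $5,690 applies.
Total: $7,979 + $5,690 = $13,669.

$13,669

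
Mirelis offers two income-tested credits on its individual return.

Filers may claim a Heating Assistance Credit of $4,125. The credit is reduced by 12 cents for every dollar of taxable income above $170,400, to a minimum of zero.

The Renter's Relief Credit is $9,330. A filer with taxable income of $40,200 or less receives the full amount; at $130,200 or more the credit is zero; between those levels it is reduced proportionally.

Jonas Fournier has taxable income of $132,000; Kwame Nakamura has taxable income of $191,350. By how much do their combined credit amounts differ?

$2,514

Jonas ($132,000): Heating Assistance Credit: $132,000 is at or below the $170,400 threshold, so the full $4,125 applies. Renter's Relief Credit: $132,000 is at or above $130,200, so the credit is $0. total $4,125 + $0 = $4,125
Kwame ($191,350): Heating Assistance Credit: 12% of the $20,950 excess over $170,400 is $2,514; credit = $4,125 − $2,514 = $1,611. Renter's Relief Credit: $191,350 is at or above $130,200, so the credit is $0. total $1,611 + $0 = $1,611
Difference: |$4,125 − $1,611| = $2,514.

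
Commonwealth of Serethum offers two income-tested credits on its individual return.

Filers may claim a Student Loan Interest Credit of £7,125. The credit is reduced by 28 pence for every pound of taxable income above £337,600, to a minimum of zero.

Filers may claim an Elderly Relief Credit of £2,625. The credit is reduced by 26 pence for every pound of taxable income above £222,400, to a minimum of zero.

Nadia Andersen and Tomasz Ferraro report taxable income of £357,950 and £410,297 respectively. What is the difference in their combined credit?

£1,427

Nadia (£357,950): Student Loan Interest Credit: 28% of the £20,350 excess over £337,600 is £5,698; credit = £7,125 − £5,698 = £1,427. Elderly Relief Credit: 26% of the £135,550 excess over £222,400 is £35,243 ≥ base, so the credit is £0. total £1,427 + £0 = £1,427
Tomasz (£410,297): Student Loan Interest Credit: 28% of the £72,697 excess over £337,600 is £20,355.16 ≥ base, so the credit is £0. Elderly Relief Credit: 26% of the £187,897 excess over £222,400 is £48,853.22 ≥ base, so the credit is £0. total £0 + £0 = £0
Difference: |£1,427 − £0| = £1,427.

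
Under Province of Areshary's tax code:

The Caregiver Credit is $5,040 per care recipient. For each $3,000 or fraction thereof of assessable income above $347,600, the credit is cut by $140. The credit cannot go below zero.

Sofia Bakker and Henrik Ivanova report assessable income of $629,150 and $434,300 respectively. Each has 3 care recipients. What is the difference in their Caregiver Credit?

$9,100

Sofia ($629,150): Caregiver Credit: base = 3 × $5,040 = $15,120. income exceeds $347,600 by $281,550, which is 94 full-or-partial $3,000 increments; reduction = 94 × $140 = $13,160, leaving $1,960.
Henrik ($434,300): Caregiver Credit: base = 3 × $5,040 = $15,120. income exceeds $347,600 by $86,700, which is 29 full-or-partial $3,000 increments; reduction = 29 × $140 = $4,060, leaving $11,060.
Difference: |$1,960 − $11,060| = $9,100.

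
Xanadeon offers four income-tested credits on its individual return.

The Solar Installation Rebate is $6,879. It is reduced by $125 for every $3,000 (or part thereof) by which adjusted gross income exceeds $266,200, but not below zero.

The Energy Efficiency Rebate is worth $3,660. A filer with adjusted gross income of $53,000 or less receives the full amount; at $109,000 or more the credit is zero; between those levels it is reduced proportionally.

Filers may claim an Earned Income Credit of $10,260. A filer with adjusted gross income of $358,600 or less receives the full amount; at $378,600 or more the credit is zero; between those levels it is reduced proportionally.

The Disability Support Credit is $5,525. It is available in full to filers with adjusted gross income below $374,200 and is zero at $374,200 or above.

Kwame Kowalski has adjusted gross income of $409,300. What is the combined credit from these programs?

Solar Installation Rebate: income exceeds $266,200 by $143,100, which is 48 full-or-partial $3,000 increments; reduction = 48 × $125 = $6,000, leaving $879.
Energy Efficiency Rebate: $409,300 is at or above $109,000, so the credit is $0.
Earned Income Credit: $409,300 is at or above $378,600, so the credit is $0.
Disability Support Credit: $409,300 meets or exceeds the $374,200 cutoff, so the credit is $0.
Total: $879 + $0 + $0 + $0 = $879.

$879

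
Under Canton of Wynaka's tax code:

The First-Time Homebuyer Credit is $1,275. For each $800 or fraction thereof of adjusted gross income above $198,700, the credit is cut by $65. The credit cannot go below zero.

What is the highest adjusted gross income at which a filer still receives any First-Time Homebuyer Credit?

$213,900

After 19 increments the reduction is 19 × $65 = $1,235, leaving $40; one more increment wipes it out. Increment 19 ends at excess 19 × $800 = $15,200, so the highest qualifying income is $198,700 + $15,200 = $213,900.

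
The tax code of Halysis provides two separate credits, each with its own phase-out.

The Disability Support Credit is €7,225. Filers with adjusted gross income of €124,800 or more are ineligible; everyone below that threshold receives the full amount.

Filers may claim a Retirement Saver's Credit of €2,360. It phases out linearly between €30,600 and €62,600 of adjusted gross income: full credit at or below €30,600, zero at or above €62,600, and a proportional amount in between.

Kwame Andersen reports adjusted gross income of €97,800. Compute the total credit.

Disability Support Credit: €97,800 is below the €124,800 cutoff, so the full €7,225 applies.
Retirement Saver's Credit: €97,800 is at or above €62,600, so the credit is €0.
Total: €7,225 + €0 = €7,225.

€7,225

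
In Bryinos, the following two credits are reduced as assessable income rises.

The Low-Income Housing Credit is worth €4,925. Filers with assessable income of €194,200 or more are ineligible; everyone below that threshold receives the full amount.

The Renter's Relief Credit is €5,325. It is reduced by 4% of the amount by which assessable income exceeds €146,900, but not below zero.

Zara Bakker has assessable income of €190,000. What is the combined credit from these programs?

Low-Income Housing Credit: €190,000 is below the €194,200 cutoff, so the full €4,925 applies.
Renter's Relief Credit: 4% of the €43,100 excess over €146,900 is €1,724; credit = €5,325 − €1,724 = €3,601.
Total: €4,925 + €3,601 = €8,526.

€8,526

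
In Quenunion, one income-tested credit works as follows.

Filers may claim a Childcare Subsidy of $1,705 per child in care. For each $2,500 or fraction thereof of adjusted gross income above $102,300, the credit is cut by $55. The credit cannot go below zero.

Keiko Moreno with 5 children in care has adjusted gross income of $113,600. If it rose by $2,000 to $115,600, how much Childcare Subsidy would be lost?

$55

At $113,600 — base = 5 × $1,705 = $8,525. income exceeds $102,300 by $11,300, which is 5 full-or-partial $2,500 increments; reduction = 5 × $55 = $275, leaving $8,250.
At $115,600 — base = 5 × $1,705 = $8,525. income exceeds $102,300 by $13,300, which is 6 full-or-partial $2,500 increments; reduction = 6 × $55 = $330, leaving $8,195.
Lost: $8,250 − $8,195 = $55.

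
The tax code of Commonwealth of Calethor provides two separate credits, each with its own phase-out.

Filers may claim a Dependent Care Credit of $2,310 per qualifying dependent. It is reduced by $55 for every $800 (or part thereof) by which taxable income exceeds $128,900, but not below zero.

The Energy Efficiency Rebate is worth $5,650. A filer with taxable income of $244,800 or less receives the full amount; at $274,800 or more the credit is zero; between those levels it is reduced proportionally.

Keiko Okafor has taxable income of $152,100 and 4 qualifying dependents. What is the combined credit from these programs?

Dependent Care Credit: base = 4 × $2,310 = $9,240. income exceeds $128,900 by $23,200, which is 29 full-or-partial $800 increments; reduction = 29 × $55 = $1,595, leaving $7,645.
Energy Efficiency Rebate: $152,100 is at or below the $244,800 threshold, so the full $5,650 applies.
Total: $7,645 + $5,650 = $13,295.

$13,295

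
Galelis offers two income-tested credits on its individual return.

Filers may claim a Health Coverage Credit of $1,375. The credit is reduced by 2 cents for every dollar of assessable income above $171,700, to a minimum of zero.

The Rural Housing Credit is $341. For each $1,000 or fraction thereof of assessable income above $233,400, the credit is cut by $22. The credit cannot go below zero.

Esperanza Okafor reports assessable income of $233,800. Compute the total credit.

Health Coverage Credit: 2% of the $62,100 excess over $171,700 is $1,242; credit = $1,375 − $1,242 = $133.
Rural Housing Credit: income exceeds $233,400 by $400, which is 1 full-or-partial $1,000 increment; reduction = 1 × $22 = $22, leaving $319.
Total: $133 + $319 = $452.

$452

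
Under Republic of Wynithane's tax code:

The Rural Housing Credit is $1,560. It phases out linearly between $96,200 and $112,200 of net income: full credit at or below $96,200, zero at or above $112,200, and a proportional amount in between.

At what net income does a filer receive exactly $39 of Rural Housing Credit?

$111,800

$39 is 39/1,560 of the full $1,560, so 1,521/1,560 of the $16,000 range has been used: income = $96,200 + $16,000 × 1,521/1,560 = $111,800.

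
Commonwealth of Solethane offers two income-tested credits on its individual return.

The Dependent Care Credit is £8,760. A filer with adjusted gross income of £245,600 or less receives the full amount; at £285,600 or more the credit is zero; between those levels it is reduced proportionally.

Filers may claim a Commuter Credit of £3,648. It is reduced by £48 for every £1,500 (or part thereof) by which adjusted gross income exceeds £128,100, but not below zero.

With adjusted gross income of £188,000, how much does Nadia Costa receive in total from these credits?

Dependent Care Credit: £188,000 is at or below the £245,600 threshold, so the full £8,760 applies.
Commuter Credit: income exceeds £128,100 by £59,900, which is 40 full-or-partial £1,500 increments; reduction = 40 × £48 = £1,920, leaving £1,728.
Total: £8,760 + £1,728 = £10,488.

£10,488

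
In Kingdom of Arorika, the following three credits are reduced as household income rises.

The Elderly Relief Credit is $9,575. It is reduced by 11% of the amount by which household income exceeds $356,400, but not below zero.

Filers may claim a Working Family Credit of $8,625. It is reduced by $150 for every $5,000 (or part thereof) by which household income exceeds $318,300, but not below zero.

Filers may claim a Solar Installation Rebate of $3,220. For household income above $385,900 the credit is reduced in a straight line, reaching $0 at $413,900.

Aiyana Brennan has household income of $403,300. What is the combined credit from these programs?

Elderly Relief Credit: 11% of the $46,900 excess over $356,400 is $5,159; credit = $9,575 − $5,159 = $4,416.
Working Family Credit: income exceeds $318,300 by $85,000, which is 17 full-or-partial $5,000 increments; reduction = 17 × $150 = $2,550, leaving $6,075.
Solar Installation Rebate: $403,300 is $17,400 into a $28,000 phase-out range, leaving 10,600/28,000 of the credit: $3,220 × 10,600/28,000 = $1,219.
Total: $4,416 + $6,075 + $1,219 = $11,710.

$11,710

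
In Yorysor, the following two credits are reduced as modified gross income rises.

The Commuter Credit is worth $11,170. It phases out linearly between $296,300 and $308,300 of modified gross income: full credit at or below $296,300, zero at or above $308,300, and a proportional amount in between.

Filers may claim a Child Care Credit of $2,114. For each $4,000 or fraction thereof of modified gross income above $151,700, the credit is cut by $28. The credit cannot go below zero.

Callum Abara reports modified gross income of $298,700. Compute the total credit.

Commuter Credit: $298,700 is $2,400 into a $12,000 phase-out range, leaving 9,600/12,000 of the credit: $11,170 × 9,600/12,000 = $8,936.
Child Care Credit: income exceeds $151,700 by $147,000, which is 37 full-or-partial $4,000 increments; reduction = 37 × $28 = $1,036, leaving $1,078.
Total: $8,936 + $1,078 = $10,014.

$10,014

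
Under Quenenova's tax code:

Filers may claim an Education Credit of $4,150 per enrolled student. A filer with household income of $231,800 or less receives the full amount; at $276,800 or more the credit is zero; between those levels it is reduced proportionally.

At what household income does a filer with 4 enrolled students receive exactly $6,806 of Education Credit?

Full credit = 4 × $4,150 = $16,600.
$6,806 is 6,806/16,600 of the full $16,600, so 9,794/16,600 of the $45,000 range has been used: income = $231,800 + $45,000 × 9,794/16,600 = $258,350.

$258,350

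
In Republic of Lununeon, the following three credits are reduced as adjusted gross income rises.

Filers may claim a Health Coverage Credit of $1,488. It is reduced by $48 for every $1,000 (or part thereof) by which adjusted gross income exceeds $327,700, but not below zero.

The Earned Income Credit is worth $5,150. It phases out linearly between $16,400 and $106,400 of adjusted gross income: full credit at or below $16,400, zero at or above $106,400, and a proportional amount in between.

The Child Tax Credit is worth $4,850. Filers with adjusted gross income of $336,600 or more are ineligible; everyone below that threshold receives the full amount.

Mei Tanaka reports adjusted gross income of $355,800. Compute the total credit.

Health Coverage Credit: income exceeds $327,700 by $28,100, which is 29 full-or-partial $1,000 increments; reduction = 29 × $48 = $1,392, leaving $96.
Earned Income Credit: $355,800 is at or above $106,400, so the credit is $0.
Child Tax Credit: $355,800 meets or exceeds the $336,600 cutoff, so the credit is $0.
Total: $96 + $0 + $0 = $96.

$96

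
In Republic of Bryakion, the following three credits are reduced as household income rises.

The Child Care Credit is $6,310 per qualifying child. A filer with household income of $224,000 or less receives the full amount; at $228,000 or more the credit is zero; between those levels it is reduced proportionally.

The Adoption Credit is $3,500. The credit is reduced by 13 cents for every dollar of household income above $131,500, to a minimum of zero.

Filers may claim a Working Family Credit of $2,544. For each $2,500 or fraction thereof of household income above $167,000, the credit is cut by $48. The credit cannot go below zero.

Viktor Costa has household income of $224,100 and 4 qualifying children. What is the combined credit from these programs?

$26,049

Child Care Credit: base = 4 × $6,310 = $25,240. $224,100 is $100 into a $4,000 phase-out range, leaving 3,900/4,000 of the credit: $25,240 × 3,900/4,000 = $24,609.
Adoption Credit: 13% of the $92,600 excess over $131,500 is $12,038 ≥ base, so the credit is $0.
Working Family Credit: income exceeds $167,000 by $57,100, which is 23 full-or-partial $2,500 increments; reduction = 23 × $48 = $1,104, leaving $1,440.
Total: $24,609 + $0 + $1,440 = $26,049.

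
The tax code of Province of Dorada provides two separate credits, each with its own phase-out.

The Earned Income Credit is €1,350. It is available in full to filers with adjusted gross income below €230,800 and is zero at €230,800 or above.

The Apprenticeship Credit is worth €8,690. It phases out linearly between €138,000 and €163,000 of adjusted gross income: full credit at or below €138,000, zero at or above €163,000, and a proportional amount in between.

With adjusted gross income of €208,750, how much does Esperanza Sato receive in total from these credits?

Earned Income Credit: €208,750 is below the €230,800 cutoff, so the full €1,350 applies.
Apprenticeship Credit: €208,750 is at or above €163,000, so the credit is €0.
Total: €1,350 + €0 = €1,350.

€1,350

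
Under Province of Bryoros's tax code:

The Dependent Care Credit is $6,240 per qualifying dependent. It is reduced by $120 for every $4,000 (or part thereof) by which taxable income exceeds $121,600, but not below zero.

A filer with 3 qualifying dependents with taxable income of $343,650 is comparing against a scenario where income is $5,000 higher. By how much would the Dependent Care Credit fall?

$120

At $343,650 — base = 3 × $6,240 = $18,720. income exceeds $121,600 by $222,050, which is 56 full-or-partial $4,000 increments; reduction = 56 × $120 = $6,720, leaving $12,000.
At $348,650 — base = 3 × $6,240 = $18,720. income exceeds $121,600 by $227,050, which is 57 full-or-partial $4,000 increments; reduction = 57 × $120 = $6,840, leaving $11,880.
Lost: $12,000 − $11,880 = $120.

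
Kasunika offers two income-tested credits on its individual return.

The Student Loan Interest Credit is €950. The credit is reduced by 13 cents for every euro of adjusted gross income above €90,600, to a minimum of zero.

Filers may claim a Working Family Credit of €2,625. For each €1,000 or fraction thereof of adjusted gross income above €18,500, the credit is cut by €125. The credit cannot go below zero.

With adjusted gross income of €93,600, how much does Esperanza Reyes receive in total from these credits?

Student Loan Interest Credit: 13% of the €3,000 excess over €90,600 is €390; credit = €950 − €390 = €560.
Working Family Credit: income exceeds €18,500 by €75,100 → 76 increments × €125 = €9,500 ≥ base, so the credit is €0.
Total: €560 + €0 = €560.

€560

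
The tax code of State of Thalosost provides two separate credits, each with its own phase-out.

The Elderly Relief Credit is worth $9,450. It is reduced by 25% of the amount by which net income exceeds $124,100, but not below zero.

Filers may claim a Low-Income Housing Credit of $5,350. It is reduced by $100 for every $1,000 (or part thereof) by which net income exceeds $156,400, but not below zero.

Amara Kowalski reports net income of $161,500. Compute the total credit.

Elderly Relief Credit: 25% of the $37,400 excess over $124,100 is $9,350; credit = $9,450 − $9,350 = $100.
Low-Income Housing Credit: income exceeds $156,400 by $5,100, which is 6 full-or-partial $1,000 increments; reduction = 6 × $100 = $600, leaving $4,750.
Total: $100 + $4,750 = $4,850.

$4,850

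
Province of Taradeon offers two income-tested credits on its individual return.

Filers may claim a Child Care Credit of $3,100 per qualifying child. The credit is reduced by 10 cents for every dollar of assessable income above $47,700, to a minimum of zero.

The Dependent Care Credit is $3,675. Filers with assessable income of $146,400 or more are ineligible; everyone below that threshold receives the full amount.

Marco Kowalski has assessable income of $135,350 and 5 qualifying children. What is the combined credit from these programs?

Child Care Credit: base = 5 × $3,100 = $15,500. 10% of the $87,650 excess over $47,700 is $8,765; credit = $15,500 − $8,765 = $6,735.
Dependent Care Credit: $135,350 is below the $146,400 cutoff, so the full $3,675 applies.
Total: $6,735 + $3,675 = $10,410.

$10,410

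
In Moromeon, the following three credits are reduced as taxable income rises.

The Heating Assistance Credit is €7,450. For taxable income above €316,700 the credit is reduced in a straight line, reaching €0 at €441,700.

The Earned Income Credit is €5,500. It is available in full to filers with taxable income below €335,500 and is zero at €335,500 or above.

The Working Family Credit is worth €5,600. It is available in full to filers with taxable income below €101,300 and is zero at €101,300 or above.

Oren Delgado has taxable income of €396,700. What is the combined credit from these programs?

€2,682

Heating Assistance Credit: €396,700 is €80,000 into a €125,000 phase-out range, leaving 45,000/125,000 of the credit: €7,450 × 45,000/125,000 = €2,682.
Earned Income Credit: €396,700 meets or exceeds the €335,500 cutoff, so the credit is €0.
Working Family Credit: €396,700 meets or exceeds the €101,300 cutoff, so the credit is €0.
Total: €2,682 + €0 + €0 = €2,682.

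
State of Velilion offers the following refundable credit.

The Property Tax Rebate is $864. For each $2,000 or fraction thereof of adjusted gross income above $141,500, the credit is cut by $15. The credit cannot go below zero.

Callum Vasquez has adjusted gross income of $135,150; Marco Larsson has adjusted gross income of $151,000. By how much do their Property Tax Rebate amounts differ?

$75

Callum ($135,150): Property Tax Rebate: $135,150 is at or below the $141,500 threshold, so the full $864 applies.
Marco ($151,000): Property Tax Rebate: income exceeds $141,500 by $9,500, which is 5 full-or-partial $2,000 increments; reduction = 5 × $15 = $75, leaving $789.
Difference: |$864 − $789| = $75.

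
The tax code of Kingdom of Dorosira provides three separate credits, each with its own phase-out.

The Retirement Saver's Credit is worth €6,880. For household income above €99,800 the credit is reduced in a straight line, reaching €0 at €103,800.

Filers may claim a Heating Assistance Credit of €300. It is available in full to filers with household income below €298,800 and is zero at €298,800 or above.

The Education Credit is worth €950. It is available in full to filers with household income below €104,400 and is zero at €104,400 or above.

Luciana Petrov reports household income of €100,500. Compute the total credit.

Retirement Saver's Credit: €100,500 is €700 into a €4,000 phase-out range, leaving 3,300/4,000 of the credit: €6,880 × 3,300/4,000 = €5,676.
Heating Assistance Credit: €100,500 is below the €298,800 cutoff, so the full €300 applies.
Education Credit: €100,500 is below the €104,400 cutoff, so the full €950 applies.
Total: €5,676 + €300 + €950 = €6,926.

€6,926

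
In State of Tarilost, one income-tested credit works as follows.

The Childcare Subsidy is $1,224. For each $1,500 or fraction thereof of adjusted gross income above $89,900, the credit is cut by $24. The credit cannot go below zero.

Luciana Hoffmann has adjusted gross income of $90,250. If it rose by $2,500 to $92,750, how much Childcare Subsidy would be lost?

$24

At $90,250 — income exceeds $89,900 by $350, which is 1 full-or-partial $1,500 increment; reduction = 1 × $24 = $24, leaving $1,200.
At $92,750 — income exceeds $89,900 by $2,850, which is 2 full-or-partial $1,500 increments; reduction = 2 × $24 = $48, leaving $1,176.
Lost: $1,200 − $1,176 = $24.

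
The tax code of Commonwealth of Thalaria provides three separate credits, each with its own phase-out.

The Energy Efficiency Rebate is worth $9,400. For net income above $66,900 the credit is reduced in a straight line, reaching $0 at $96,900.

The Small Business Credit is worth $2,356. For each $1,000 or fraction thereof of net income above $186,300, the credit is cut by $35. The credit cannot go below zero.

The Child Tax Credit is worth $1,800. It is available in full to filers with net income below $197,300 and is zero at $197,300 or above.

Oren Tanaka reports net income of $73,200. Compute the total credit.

$11,582

Energy Efficiency Rebate: $73,200 is $6,300 into a $30,000 phase-out range, leaving 23,700/30,000 of the credit: $9,400 × 23,700/30,000 = $7,426.
Small Business Credit: $73,200 is at or below the $186,300 threshold, so the full $2,356 applies.
Child Tax Credit: $73,200 is below the $197,300 cutoff, so the full $1,800 applies.
Total: $7,426 + $2,356 + $1,800 = $11,582.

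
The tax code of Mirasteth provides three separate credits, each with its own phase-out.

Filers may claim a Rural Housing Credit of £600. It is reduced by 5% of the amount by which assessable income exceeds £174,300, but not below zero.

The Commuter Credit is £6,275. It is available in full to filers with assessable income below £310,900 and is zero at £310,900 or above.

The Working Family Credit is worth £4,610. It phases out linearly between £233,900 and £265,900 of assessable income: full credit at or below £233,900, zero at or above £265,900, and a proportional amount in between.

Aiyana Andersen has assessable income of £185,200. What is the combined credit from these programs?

£10,940

Rural Housing Credit: 5% of the £10,900 excess over £174,300 is £545; credit = £600 − £545 = £55.
Commuter Credit: £185,200 is below the £310,900 cutoff, so the full £6,275 applies.
Working Family Credit: £185,200 is at or below the £233,900 threshold, so the full £4,610 applies.
Total: £55 + £6,275 + £4,610 = £10,940.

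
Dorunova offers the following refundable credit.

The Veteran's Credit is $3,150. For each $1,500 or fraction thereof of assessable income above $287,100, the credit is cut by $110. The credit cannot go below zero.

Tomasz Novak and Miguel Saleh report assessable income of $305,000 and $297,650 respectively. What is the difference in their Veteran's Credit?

$440

Tomasz ($305,000): Veteran's Credit: income exceeds $287,100 by $17,900, which is 12 full-or-partial $1,500 increments; reduction = 12 × $110 = $1,320, leaving $1,830.
Miguel ($297,650): Veteran's Credit: income exceeds $287,100 by $10,550, which is 8 full-or-partial $1,500 increments; reduction = 8 × $110 = $880, leaving $2,270.
Difference: |$1,830 − $2,270| = $440.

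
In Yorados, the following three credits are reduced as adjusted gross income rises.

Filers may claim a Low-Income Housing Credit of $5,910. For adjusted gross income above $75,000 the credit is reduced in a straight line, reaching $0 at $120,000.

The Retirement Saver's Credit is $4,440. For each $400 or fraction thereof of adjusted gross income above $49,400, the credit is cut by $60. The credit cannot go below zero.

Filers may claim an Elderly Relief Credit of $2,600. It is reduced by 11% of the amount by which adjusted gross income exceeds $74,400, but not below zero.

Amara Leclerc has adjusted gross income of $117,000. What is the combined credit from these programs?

$394

Low-Income Housing Credit: $117,000 is $42,000 into a $45,000 phase-out range, leaving 3,000/45,000 of the credit: $5,910 × 3,000/45,000 = $394.
Retirement Saver's Credit: income exceeds $49,400 by $67,600 → 169 increments × $60 = $10,140 ≥ base, so the credit is $0.
Elderly Relief Credit: 11% of the $42,600 excess over $74,400 is $4,686 ≥ base, so the credit is $0.
Total: $394 + $0 + $0 = $394.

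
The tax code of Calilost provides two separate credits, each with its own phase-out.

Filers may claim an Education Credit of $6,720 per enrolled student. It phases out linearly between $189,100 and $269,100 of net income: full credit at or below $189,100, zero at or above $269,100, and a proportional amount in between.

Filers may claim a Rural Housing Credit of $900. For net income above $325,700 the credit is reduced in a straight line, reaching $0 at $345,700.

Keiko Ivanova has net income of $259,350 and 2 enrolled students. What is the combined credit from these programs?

$2,538

Education Credit: base = 2 × $6,720 = $13,440. $259,350 is $70,250 into a $80,000 phase-out range, leaving 9,750/80,000 of the credit: $13,440 × 9,750/80,000 = $1,638.
Rural Housing Credit: $259,350 is at or below the $325,700 threshold, so the full $900 applies.
Total: $1,638 + $900 = $2,538.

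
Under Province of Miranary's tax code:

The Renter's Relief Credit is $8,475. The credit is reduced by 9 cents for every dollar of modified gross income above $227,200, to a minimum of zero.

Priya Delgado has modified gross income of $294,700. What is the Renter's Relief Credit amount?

$2,400

Renter's Relief Credit: 9% of the $67,500 excess over $227,200 is $6,075; credit = $8,475 − $6,075 = $2,400.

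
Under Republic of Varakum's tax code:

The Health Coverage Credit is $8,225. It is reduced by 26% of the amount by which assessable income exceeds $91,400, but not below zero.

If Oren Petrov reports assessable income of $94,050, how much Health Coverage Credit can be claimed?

$7,536

Health Coverage Credit: 26% of the $2,650 excess over $91,400 is $689; credit = $8,225 − $689 = $7,536.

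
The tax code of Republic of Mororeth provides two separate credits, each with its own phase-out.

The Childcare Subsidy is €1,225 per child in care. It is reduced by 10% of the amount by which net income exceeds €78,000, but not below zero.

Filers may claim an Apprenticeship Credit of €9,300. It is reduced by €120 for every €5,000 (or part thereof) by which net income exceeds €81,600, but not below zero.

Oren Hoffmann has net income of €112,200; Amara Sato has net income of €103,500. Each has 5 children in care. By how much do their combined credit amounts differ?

Oren (€112,200): Childcare Subsidy: base = 5 × €1,225 = €6,125. 10% of the €34,200 excess over €78,000 is €3,420; credit = €6,125 − €3,420 = €2,705. Apprenticeship Credit: income exceeds €81,600 by €30,600, which is 7 full-or-partial €5,000 increments; reduction = 7 × €120 = €840, leaving €8,460. total €2,705 + €8,460 = €11,165
Amara (€103,500): Childcare Subsidy: base = 5 × €1,225 = €6,125. 10% of the €25,500 excess over €78,000 is €2,550; credit = €6,125 − €2,550 = €3,575. Apprenticeship Credit: income exceeds €81,600 by €21,900, which is 5 full-or-partial €5,000 increments; reduction = 5 × €120 = €600, leaving €8,700. total €3,575 + €8,700 = €12,275
Difference: |€11,165 − €12,275| = €1,110.

€1,110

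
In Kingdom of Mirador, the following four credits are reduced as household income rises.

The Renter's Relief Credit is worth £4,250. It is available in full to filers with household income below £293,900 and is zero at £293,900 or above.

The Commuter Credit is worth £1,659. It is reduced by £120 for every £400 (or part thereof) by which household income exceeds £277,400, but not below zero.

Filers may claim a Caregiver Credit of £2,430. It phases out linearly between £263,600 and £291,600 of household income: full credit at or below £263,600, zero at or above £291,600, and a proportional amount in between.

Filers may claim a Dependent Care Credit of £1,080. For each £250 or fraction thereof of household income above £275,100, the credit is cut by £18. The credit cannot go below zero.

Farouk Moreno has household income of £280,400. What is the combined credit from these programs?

Renter's Relief Credit: £280,400 is below the £293,900 cutoff, so the full £4,250 applies.
Commuter Credit: income exceeds £277,400 by £3,000, which is 8 full-or-partial £400 increments; reduction = 8 × £120 = £960, leaving £699.
Caregiver Credit: £280,400 is £16,800 into a £28,000 phase-out range, leaving 11,200/28,000 of the credit: £2,430 × 11,200/28,000 = £972.
Dependent Care Credit: income exceeds £275,100 by £5,300, which is 22 full-or-partial £250 increments; reduction = 22 × £18 = £396, leaving £684.
Total: £4,250 + £699 + £972 + £684 = £6,605.

£6,605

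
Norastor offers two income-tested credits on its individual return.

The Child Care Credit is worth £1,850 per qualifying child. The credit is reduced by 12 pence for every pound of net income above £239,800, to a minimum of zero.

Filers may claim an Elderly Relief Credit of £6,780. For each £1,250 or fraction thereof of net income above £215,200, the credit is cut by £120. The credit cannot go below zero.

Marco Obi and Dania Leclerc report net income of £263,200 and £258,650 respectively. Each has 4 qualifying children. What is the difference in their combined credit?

£1,026

Marco (£263,200): Child Care Credit: base = 4 × £1,850 = £7,400. 12% of the £23,400 excess over £239,800 is £2,808; credit = £7,400 − £2,808 = £4,592. Elderly Relief Credit: income exceeds £215,200 by £48,000, which is 39 full-or-partial £1,250 increments; reduction = 39 × £120 = £4,680, leaving £2,100. total £4,592 + £2,100 = £6,692
Dania (£258,650): Child Care Credit: base = 4 × £1,850 = £7,400. 12% of the £18,850 excess over £239,800 is £2,262; credit = £7,400 − £2,262 = £5,138. Elderly Relief Credit: income exceeds £215,200 by £43,450, which is 35 full-or-partial £1,250 increments; reduction = 35 × £120 = £4,200, leaving £2,580. total £5,138 + £2,580 = £7,718
Difference: |£6,692 − £7,718| = £1,026.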